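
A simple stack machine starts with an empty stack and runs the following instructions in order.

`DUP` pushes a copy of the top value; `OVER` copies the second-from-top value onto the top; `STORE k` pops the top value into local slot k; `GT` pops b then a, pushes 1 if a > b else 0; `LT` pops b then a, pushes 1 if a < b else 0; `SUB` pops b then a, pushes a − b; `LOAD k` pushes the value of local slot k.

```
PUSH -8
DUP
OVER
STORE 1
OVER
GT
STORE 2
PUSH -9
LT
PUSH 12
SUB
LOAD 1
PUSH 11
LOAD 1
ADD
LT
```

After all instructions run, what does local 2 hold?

PUSH -8  -8
DUP      -8 -8
OVER     -8 -8 -8
STORE 1  -8 -8
OVER     -8 -8 -8
GT       -8 0
STORE 2  -8
PUSH -9  -8 -9
LT       0
PUSH 12  0 12
SUB      -12
LOAD 1   -12 -8
PUSH 11  -12 -8 11
LOAD 1   -12 -8 11 -8
ADD      -12 -8 3
LT       -12 1

0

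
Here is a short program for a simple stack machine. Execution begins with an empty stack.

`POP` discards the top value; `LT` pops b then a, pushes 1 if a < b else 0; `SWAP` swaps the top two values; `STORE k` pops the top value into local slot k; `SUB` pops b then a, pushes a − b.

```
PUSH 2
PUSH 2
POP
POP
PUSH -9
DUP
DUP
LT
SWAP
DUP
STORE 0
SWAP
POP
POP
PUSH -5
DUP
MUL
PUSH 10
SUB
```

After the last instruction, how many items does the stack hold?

1

PUSH 2  → 2
PUSH 2  → 2 2
POP     → 2
POP     → (empty)
PUSH -9 → -9
DUP     → -9 -9
DUP     → -9 -9 -9
LT      → -9 0
SWAP    → 0 -9
DUP     → 0 -9 -9
STORE 0 → 0 -9
SWAP    → -9 0
POP     → -9
POP     → (empty)
PUSH -5 → -5
DUP     → -5 -5
MUL     → 25
PUSH 10 → 25 10
SUB     → 15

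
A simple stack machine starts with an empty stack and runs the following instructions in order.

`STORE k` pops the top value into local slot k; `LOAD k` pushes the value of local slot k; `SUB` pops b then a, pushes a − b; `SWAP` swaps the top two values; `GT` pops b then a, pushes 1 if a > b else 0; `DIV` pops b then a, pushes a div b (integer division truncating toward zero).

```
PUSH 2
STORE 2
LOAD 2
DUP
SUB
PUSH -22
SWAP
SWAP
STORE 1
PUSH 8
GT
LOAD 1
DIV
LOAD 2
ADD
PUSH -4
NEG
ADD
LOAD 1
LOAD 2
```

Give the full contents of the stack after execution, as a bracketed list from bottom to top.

[6, -22, 2]

PUSH 2   -> 2
STORE 2  -> (empty)
LOAD 2   -> 2
DUP      -> 2 2
SUB      -> 0
PUSH -22 -> 0 -22
SWAP     -> -22 0
SWAP     -> 0 -22
STORE 1  -> 0
PUSH 8   -> 0 8
GT       -> 0
LOAD 1   -> 0 -22
DIV      -> 0
LOAD 2   -> 0 2
ADD      -> 2
PUSH -4  -> 2 -4
NEG      -> 2 4
ADD      -> 6
LOAD 1   -> 6 -22
LOAD 2   -> 6 -22 2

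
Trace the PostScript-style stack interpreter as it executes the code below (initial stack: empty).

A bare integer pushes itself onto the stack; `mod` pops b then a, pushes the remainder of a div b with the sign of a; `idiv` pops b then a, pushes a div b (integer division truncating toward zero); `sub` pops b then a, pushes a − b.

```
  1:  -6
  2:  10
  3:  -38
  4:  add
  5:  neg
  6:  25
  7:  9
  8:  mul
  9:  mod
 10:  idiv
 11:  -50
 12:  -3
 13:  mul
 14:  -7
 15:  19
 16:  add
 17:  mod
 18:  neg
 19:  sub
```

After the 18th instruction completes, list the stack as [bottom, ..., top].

-6   → -6
10   → -6 10
-38  → -6 10 -38
add  → -6 -28
neg  → -6 28
25   → -6 28 25
9    → -6 28 25 9
mul  → -6 28 225
mod  → -6 28
idiv → 0
-50  → 0 -50
-3   → 0 -50 -3
mul  → 0 150
-7   → 0 150 -7
19   → 0 150 -7 19
add  → 0 150 12
mod  → 0 6
neg  → 0 -6

[0, -6]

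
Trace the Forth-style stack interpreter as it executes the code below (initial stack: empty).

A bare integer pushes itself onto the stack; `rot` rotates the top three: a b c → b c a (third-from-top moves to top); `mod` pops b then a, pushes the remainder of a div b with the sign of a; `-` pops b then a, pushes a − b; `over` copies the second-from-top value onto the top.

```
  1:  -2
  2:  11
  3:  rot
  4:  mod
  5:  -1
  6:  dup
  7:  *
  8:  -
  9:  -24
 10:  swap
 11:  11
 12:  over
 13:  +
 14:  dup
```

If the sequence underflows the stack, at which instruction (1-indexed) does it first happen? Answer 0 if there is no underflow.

-2 -> [-2]
11 -> [-2, 11]
rot  — needs 3 operands, stack has 2 → underflow

3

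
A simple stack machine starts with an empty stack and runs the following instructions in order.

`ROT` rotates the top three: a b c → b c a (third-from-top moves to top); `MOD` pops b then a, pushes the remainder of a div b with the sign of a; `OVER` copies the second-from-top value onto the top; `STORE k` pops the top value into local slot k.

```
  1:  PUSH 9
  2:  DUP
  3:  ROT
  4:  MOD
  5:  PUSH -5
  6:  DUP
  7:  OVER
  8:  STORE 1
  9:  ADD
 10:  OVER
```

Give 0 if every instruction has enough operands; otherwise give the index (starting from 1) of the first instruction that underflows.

3

PUSH 9 : 9
DUP    : 9 9
ROT  — needs 3 operands, stack has 2 → underflow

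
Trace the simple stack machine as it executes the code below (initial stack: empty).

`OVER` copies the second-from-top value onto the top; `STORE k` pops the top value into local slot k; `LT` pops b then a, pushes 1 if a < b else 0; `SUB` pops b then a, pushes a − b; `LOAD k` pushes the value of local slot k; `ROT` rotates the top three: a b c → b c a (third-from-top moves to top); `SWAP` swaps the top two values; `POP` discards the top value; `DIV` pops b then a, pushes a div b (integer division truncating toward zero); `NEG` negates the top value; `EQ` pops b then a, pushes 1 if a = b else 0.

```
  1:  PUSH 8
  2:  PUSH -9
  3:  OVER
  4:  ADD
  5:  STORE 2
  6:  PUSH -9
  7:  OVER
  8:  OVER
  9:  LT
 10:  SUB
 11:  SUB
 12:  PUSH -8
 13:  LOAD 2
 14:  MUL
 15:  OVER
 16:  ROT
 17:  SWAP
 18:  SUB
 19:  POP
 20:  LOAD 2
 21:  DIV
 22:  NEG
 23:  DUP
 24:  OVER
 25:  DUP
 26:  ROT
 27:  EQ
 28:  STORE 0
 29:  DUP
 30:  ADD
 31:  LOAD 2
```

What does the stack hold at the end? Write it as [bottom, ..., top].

PUSH 8  -> 8
PUSH -9 -> 8 -9
OVER    -> 8 -9 8
ADD     -> 8 -1
STORE 2 -> 8
PUSH -9 -> 8 -9
OVER    -> 8 -9 8
OVER    -> 8 -9 8 -9
LT      -> 8 -9 0
SUB     -> 8 -9
SUB     -> 17
PUSH -8 -> 17 -8
LOAD 2  -> 17 -8 -1
MUL     -> 17 8
OVER    -> 17 8 17
ROT     -> 8 17 17
SWAP    -> 8 17 17
SUB     -> 8 0
POP     -> 8
LOAD 2  -> 8 -1
DIV     -> -8
NEG     -> 8
DUP     -> 8 8
OVER    -> 8 8 8
DUP     -> 8 8 8 8
ROT     -> 8 8 8 8
EQ      -> 8 8 1
STORE 0 -> 8 8
DUP     -> 8 8 8
ADD     -> 8 16
LOAD 2  -> 8 16 -1

[8, 16, -1]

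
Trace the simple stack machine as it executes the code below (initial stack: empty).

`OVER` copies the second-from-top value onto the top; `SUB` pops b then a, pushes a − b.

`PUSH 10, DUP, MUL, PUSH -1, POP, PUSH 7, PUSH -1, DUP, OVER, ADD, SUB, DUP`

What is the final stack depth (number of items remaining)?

4

PUSH 10 -> [10]
DUP     -> [10, 10]
MUL     -> [100]
PUSH -1 -> [100, -1]
POP     -> [100]
PUSH 7  -> [100, 7]
PUSH -1 -> [100, 7, -1]
DUP     -> [100, 7, -1, -1]
OVER    -> [100, 7, -1, -1, -1]
ADD     -> [100, 7, -1, -2]
SUB     -> [100, 7, 1]
DUP     -> [100, 7, 1, 1]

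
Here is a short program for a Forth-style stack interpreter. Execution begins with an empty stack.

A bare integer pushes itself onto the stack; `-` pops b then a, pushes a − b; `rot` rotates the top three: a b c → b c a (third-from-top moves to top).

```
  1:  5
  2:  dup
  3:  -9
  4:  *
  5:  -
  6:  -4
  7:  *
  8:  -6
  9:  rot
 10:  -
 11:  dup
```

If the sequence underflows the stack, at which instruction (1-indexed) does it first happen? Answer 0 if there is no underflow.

5   : 5
dup : 5 5
-9  : 5 5 -9
*   : 5 -45
-   : 50
-4  : 50 -4
*   : -200
-6  : -200 -6
rot  — needs 3 operands, stack has 2 → underflow

9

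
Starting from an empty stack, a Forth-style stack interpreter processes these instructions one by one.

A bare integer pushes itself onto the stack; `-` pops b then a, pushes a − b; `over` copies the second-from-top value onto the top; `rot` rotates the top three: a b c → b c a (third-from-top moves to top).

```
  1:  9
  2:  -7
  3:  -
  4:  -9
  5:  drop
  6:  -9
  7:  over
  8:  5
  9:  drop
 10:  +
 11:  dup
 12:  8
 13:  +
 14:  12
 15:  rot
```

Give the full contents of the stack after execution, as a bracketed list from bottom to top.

[16, 15, 12, 7]

9    -> 9
-7   -> 9 -7
-    -> 16
-9   -> 16 -9
drop -> 16
-9   -> 16 -9
over -> 16 -9 16
5    -> 16 -9 16 5
drop -> 16 -9 16
+    -> 16 7
dup  -> 16 7 7
8    -> 16 7 7 8
+    -> 16 7 15
12   -> 16 7 15 12
rot  -> 16 15 12 7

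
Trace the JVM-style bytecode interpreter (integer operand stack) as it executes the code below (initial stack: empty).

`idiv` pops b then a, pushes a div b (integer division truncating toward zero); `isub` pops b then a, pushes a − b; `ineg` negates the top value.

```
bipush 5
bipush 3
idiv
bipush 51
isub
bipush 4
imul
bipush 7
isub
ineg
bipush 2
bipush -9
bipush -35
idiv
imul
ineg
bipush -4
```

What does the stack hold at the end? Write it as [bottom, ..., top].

[207, 0, -4]

bipush 5   -> [5]
bipush 3   -> [5, 3]
idiv       -> [1]
bipush 51  -> [1, 51]
isub       -> [-50]
bipush 4   -> [-50, 4]
imul       -> [-200]
bipush 7   -> [-200, 7]
isub       -> [-207]
ineg       -> [207]
bipush 2   -> [207, 2]
bipush -9  -> [207, 2, -9]
bipush -35 -> [207, 2, -9, -35]
idiv       -> [207, 2, 0]
imul       -> [207, 0]
ineg       -> [207, 0]
bipush -4  -> [207, 0, -4]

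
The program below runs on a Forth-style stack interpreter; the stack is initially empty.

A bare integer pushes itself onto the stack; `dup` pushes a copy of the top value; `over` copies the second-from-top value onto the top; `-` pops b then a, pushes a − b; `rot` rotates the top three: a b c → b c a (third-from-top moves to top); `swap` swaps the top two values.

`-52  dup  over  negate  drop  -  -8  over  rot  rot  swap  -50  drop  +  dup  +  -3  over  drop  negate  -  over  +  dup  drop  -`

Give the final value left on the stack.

-52    → [-52]
dup    → [-52, -52]
over   → [-52, -52, -52]
negate → [-52, -52, 52]
drop   → [-52, -52]
-      → [0]
-8     → [0, -8]
over   → [0, -8, 0]
rot    → [-8, 0, 0]
rot    → [0, 0, -8]
swap   → [0, -8, 0]
-50    → [0, -8, 0, -50]
drop   → [0, -8, 0]
+      → [0, -8]
dup    → [0, -8, -8]
+      → [0, -16]
-3     → [0, -16, -3]
over   → [0, -16, -3, -16]
drop   → [0, -16, -3]
negate → [0, -16, 3]
-      → [0, -19]
over   → [0, -19, 0]
+      → [0, -19]
dup    → [0, -19, -19]
drop   → [0, -19]
-      → [19]

19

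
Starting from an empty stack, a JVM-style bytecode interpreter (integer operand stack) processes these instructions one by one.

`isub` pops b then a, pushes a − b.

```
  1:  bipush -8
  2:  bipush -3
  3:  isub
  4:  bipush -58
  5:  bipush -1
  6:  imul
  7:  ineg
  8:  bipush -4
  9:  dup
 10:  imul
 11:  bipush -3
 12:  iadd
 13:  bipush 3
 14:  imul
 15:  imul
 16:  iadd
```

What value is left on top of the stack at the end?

bipush -8  : [-8]
bipush -3  : [-8, -3]
isub       : [-5]
bipush -58 : [-5, -58]
bipush -1  : [-5, -58, -1]
imul       : [-5, 58]
ineg       : [-5, -58]
bipush -4  : [-5, -58, -4]
dup        : [-5, -58, -4, -4]
imul       : [-5, -58, 16]
bipush -3  : [-5, -58, 16, -3]
iadd       : [-5, -58, 13]
bipush 3   : [-5, -58, 13, 3]
imul       : [-5, -58, 39]
imul       : [-5, -2262]
iadd       : [-2267]

-2267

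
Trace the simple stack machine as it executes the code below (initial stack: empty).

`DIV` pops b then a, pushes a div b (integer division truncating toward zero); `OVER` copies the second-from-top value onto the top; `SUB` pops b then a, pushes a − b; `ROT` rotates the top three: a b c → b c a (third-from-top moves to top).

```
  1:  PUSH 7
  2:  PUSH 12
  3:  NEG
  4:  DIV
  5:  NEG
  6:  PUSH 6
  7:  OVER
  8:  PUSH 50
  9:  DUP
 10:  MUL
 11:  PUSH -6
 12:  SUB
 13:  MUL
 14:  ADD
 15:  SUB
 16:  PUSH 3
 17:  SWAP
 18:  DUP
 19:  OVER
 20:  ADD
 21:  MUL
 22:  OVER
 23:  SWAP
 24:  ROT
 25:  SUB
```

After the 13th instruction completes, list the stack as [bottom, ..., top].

PUSH 7   [7]
PUSH 12  [7, 12]
NEG      [7, -12]
DIV      [0]
NEG      [0]
PUSH 6   [0, 6]
OVER     [0, 6, 0]
PUSH 50  [0, 6, 0, 50]
DUP      [0, 6, 0, 50, 50]
MUL      [0, 6, 0, 2500]
PUSH -6  [0, 6, 0, 2500, -6]
SUB      [0, 6, 0, 2506]
MUL      [0, 6, 0]

[0, 6, 0]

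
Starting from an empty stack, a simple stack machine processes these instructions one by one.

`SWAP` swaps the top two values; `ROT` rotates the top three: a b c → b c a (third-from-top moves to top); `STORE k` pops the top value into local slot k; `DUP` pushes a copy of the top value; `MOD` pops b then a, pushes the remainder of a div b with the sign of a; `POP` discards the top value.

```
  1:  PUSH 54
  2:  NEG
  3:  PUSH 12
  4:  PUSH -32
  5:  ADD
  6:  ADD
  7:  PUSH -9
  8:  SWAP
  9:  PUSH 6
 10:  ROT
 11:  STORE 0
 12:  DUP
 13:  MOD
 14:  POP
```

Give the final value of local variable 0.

PUSH 54   54
NEG       -54
PUSH 12   -54 12
PUSH -32  -54 12 -32
ADD       -54 -20
ADD       -74
PUSH -9   -74 -9
SWAP      -9 -74
PUSH 6    -9 -74 6
ROT       -74 6 -9
STORE 0   -74 6
DUP       -74 6 6
MOD       -74 0
POP       -74

-9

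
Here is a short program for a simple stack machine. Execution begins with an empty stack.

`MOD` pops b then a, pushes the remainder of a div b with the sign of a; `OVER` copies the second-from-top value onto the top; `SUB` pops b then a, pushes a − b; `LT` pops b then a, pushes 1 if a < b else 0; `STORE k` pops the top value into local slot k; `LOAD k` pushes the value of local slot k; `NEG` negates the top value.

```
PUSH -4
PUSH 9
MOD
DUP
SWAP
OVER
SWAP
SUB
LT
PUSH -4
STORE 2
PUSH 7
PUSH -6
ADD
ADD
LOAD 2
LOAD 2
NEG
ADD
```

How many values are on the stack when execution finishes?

PUSH -4 → [-4]
PUSH 9  → [-4, 9]
MOD     → [-4]
DUP     → [-4, -4]
SWAP    → [-4, -4]
OVER    → [-4, -4, -4]
SWAP    → [-4, -4, -4]
SUB     → [-4, 0]
LT      → [1]
PUSH -4 → [1, -4]
STORE 2 → [1]
PUSH 7  → [1, 7]
PUSH -6 → [1, 7, -6]
ADD     → [1, 1]
ADD     → [2]
LOAD 2  → [2, -4]
LOAD 2  → [2, -4, -4]
NEG     → [2, -4, 4]
ADD     → [2, 0]

2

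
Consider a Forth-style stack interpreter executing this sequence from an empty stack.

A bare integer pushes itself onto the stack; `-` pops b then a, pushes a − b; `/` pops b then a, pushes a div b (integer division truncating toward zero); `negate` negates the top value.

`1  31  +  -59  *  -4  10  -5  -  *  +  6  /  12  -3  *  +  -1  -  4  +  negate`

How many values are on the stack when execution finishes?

1      : 1
31     : 1 31
+      : 32
-59    : 32 -59
*      : -1888
-4     : -1888 -4
10     : -1888 -4 10
-5     : -1888 -4 10 -5
-      : -1888 -4 15
*      : -1888 -60
+      : -1948
6      : -1948 6
/      : -324
12     : -324 12
-3     : -324 12 -3
*      : -324 -36
+      : -360
-1     : -360 -1
-      : -359
4      : -359 4
+      : -355
negate : 355

1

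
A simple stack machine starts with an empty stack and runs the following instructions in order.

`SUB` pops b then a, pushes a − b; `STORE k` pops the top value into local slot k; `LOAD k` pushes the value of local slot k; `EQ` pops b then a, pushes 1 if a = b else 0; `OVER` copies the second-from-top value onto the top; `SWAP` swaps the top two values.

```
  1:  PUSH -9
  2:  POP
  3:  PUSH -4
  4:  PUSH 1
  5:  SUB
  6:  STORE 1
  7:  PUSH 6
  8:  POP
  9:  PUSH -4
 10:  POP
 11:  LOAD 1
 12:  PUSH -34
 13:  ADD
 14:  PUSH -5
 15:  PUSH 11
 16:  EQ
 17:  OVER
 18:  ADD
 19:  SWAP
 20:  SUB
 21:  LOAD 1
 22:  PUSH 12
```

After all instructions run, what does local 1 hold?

-5

PUSH -9  → [-9]
POP      → []
PUSH -4  → [-4]
PUSH 1   → [-4, 1]
SUB      → [-5]
STORE 1  → []
PUSH 6   → [6]
POP      → []
PUSH -4  → [-4]
POP      → []
LOAD 1   → [-5]
PUSH -34 → [-5, -34]
ADD      → [-39]
PUSH -5  → [-39, -5]
PUSH 11  → [-39, -5, 11]
EQ       → [-39, 0]
OVER     → [-39, 0, -39]
ADD      → [-39, -39]
SWAP     → [-39, -39]
SUB      → [0]
LOAD 1   → [0, -5]
PUSH 12  → [0, -5, 12]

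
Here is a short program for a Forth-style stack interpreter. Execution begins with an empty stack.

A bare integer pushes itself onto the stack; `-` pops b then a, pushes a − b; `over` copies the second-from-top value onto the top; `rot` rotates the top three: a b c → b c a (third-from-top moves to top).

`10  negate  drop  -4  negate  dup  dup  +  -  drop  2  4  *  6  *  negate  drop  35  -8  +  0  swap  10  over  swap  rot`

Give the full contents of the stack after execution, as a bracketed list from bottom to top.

[0, 27, 10, 27]

10     : [10]
negate : [-10]
drop   : []
-4     : [-4]
negate : [4]
dup    : [4, 4]
dup    : [4, 4, 4]
+      : [4, 8]
-      : [-4]
drop   : []
2      : [2]
4      : [2, 4]
*      : [8]
6      : [8, 6]
*      : [48]
negate : [-48]
drop   : []
35     : [35]
-8     : [35, -8]
+      : [27]
0      : [27, 0]
swap   : [0, 27]
10     : [0, 27, 10]
over   : [0, 27, 10, 27]
swap   : [0, 27, 27, 10]
rot    : [0, 27, 10, 27]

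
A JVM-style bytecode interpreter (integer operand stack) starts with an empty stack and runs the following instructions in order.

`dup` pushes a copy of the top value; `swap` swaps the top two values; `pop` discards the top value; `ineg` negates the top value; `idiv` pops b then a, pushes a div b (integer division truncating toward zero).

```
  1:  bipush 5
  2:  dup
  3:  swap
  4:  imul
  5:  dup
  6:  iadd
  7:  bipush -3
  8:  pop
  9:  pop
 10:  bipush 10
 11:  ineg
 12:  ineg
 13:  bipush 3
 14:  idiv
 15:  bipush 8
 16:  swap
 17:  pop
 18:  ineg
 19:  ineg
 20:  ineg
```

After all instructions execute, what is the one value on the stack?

bipush 5  : 5
dup       : 5 5
swap      : 5 5
imul      : 25
dup       : 25 25
iadd      : 50
bipush -3 : 50 -3
pop       : 50
pop       : (empty)
bipush 10 : 10
ineg      : -10
ineg      : 10
bipush 3  : 10 3
idiv      : 3
bipush 8  : 3 8
swap      : 8 3
pop       : 8
ineg      : -8
ineg      : 8
ineg      : -8

-8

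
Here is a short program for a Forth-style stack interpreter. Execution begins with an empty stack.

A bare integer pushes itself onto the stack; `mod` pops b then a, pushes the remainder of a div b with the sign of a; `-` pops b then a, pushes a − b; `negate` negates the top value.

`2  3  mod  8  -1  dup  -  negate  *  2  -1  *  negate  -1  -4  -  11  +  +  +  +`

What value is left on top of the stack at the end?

18

2       [2]
3       [2, 3]
mod     [2]
8       [2, 8]
-1      [2, 8, -1]
dup     [2, 8, -1, -1]
-       [2, 8, 0]
negate  [2, 8, 0]
*       [2, 0]
2       [2, 0, 2]
-1      [2, 0, 2, -1]
*       [2, 0, -2]
negate  [2, 0, 2]
-1      [2, 0, 2, -1]
-4      [2, 0, 2, -1, -4]
-       [2, 0, 2, 3]
11      [2, 0, 2, 3, 11]
+       [2, 0, 2, 14]
+       [2, 0, 16]
+       [2, 16]
+       [18]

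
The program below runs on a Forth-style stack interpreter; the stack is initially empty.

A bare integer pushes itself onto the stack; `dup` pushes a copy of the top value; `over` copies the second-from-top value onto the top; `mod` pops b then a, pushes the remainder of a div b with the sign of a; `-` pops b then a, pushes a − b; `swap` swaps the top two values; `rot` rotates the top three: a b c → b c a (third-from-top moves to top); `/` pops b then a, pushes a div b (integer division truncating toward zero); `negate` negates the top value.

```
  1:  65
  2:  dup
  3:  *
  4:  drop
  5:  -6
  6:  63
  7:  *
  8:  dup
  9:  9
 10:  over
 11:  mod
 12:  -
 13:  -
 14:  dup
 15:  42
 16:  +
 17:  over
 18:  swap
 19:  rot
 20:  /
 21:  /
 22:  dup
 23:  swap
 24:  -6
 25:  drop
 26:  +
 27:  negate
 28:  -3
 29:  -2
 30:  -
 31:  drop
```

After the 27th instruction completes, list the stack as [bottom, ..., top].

[-2]

65      [65]
dup     [65, 65]
*       [4225]
drop    []
-6      [-6]
63      [-6, 63]
*       [-378]
dup     [-378, -378]
9       [-378, -378, 9]
over    [-378, -378, 9, -378]
mod     [-378, -378, 9]
-       [-378, -387]
-       [9]
dup     [9, 9]
42      [9, 9, 42]
+       [9, 51]
over    [9, 51, 9]
swap    [9, 9, 51]
rot     [9, 51, 9]
/       [9, 5]
/       [1]
dup     [1, 1]
swap    [1, 1]
-6      [1, 1, -6]
drop    [1, 1]
+       [2]
negate  [-2]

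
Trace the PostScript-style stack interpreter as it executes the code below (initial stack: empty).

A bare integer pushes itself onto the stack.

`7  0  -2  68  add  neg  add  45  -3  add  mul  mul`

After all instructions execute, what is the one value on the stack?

7   -> [7]
0   -> [7, 0]
-2  -> [7, 0, -2]
68  -> [7, 0, -2, 68]
add -> [7, 0, 66]
neg -> [7, 0, -66]
add -> [7, -66]
45  -> [7, -66, 45]
-3  -> [7, -66, 45, -3]
add -> [7, -66, 42]
mul -> [7, -2772]
mul -> [-19404]

-19404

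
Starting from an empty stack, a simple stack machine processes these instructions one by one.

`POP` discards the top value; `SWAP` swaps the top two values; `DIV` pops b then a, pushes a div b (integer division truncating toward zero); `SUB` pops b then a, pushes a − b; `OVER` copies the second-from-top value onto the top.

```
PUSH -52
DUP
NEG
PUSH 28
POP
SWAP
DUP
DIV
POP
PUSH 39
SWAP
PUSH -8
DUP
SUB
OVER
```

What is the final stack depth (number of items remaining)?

4

PUSH -52 -> -52
DUP      -> -52 -52
NEG      -> -52 52
PUSH 28  -> -52 52 28
POP      -> -52 52
SWAP     -> 52 -52
DUP      -> 52 -52 -52
DIV      -> 52 1
POP      -> 52
PUSH 39  -> 52 39
SWAP     -> 39 52
PUSH -8  -> 39 52 -8
DUP      -> 39 52 -8 -8
SUB      -> 39 52 0
OVER     -> 39 52 0 52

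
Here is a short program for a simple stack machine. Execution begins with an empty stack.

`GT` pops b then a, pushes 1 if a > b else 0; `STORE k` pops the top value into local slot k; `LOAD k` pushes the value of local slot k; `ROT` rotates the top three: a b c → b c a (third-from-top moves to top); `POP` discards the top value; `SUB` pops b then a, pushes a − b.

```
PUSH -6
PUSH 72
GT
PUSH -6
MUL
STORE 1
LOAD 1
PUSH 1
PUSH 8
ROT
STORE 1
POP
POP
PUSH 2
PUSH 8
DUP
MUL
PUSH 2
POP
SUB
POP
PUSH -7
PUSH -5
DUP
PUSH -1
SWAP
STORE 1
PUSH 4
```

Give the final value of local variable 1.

-5

PUSH -6 -> -6
PUSH 72 -> -6 72
GT      -> 0
PUSH -6 -> 0 -6
MUL     -> 0
STORE 1 -> (empty)
LOAD 1  -> 0
PUSH 1  -> 0 1
PUSH 8  -> 0 1 8
ROT     -> 1 8 0
STORE 1 -> 1 8
POP     -> 1
POP     -> (empty)
PUSH 2  -> 2
PUSH 8  -> 2 8
DUP     -> 2 8 8
MUL     -> 2 64
PUSH 2  -> 2 64 2
POP     -> 2 64
SUB     -> -62
POP     -> (empty)
PUSH -7 -> -7
PUSH -5 -> -7 -5
DUP     -> -7 -5 -5
PUSH -1 -> -7 -5 -5 -1
SWAP    -> -7 -5 -1 -5
STORE 1 -> -7 -5 -1
PUSH 4  -> -7 -5 -1 4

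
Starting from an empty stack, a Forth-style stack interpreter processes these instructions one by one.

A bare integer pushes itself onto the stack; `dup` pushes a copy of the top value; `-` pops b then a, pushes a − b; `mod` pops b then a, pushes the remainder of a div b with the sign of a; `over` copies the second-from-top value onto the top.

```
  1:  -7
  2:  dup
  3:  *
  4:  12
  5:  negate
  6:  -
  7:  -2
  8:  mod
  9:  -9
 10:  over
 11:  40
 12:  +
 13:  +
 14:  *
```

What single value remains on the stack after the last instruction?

32

-7      -7
dup     -7 -7
*       49
12      49 12
negate  49 -12
-       61
-2      61 -2
mod     1
-9      1 -9
over    1 -9 1
40      1 -9 1 40
+       1 -9 41
+       1 32
*       32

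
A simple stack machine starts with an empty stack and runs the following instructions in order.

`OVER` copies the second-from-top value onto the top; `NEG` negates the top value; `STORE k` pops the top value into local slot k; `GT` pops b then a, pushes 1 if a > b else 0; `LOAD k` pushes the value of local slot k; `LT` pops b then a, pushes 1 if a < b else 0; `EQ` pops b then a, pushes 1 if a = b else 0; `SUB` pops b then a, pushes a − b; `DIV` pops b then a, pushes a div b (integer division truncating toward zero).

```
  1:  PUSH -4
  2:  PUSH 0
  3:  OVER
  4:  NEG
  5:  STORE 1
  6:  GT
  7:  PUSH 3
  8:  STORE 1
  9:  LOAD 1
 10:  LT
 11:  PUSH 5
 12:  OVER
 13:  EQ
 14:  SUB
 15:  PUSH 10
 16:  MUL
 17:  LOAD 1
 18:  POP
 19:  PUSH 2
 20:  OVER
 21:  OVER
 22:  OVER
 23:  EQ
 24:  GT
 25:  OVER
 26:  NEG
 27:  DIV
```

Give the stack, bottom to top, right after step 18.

PUSH -4 → -4
PUSH 0  → -4 0
OVER    → -4 0 -4
NEG     → -4 0 4
STORE 1 → -4 0
GT      → 0
PUSH 3  → 0 3
STORE 1 → 0
LOAD 1  → 0 3
LT      → 1
PUSH 5  → 1 5
OVER    → 1 5 1
EQ      → 1 0
SUB     → 1
PUSH 10 → 1 10
MUL     → 10
LOAD 1  → 10 3
POP     → 10

[10]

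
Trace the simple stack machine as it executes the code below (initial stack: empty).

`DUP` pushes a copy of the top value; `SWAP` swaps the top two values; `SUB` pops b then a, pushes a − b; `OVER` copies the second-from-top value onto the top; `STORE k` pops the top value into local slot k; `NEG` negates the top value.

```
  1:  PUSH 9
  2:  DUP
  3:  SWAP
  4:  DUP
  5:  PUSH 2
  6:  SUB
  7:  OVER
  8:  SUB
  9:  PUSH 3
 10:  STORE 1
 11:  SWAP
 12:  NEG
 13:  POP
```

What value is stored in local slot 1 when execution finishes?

3

PUSH 9   9
DUP      9 9
SWAP     9 9
DUP      9 9 9
PUSH 2   9 9 9 2
SUB      9 9 7
OVER     9 9 7 9
SUB      9 9 -2
PUSH 3   9 9 -2 3
STORE 1  9 9 -2
SWAP     9 -2 9
NEG      9 -2 -9
POP      9 -2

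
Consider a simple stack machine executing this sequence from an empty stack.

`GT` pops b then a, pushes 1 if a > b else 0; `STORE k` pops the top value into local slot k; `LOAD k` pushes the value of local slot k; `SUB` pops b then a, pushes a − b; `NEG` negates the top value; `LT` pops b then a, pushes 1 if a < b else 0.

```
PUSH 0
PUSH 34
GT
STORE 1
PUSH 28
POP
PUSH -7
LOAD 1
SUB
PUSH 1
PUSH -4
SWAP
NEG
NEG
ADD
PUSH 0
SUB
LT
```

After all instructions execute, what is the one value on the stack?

1

PUSH 0   [0]
PUSH 34  [0, 34]
GT       [0]
STORE 1  []
PUSH 28  [28]
POP      []
PUSH -7  [-7]
LOAD 1   [-7, 0]
SUB      [-7]
PUSH 1   [-7, 1]
PUSH -4  [-7, 1, -4]
SWAP     [-7, -4, 1]
NEG      [-7, -4, -1]
NEG      [-7, -4, 1]
ADD      [-7, -3]
PUSH 0   [-7, -3, 0]
SUB      [-7, -3]
LT       [1]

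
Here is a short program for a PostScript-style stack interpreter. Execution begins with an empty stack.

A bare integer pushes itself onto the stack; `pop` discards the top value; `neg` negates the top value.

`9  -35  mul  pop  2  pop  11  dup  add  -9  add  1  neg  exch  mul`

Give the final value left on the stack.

9    -> 9
-35  -> 9 -35
mul  -> -315
pop  -> (empty)
2    -> 2
pop  -> (empty)
11   -> 11
dup  -> 11 11
add  -> 22
-9   -> 22 -9
add  -> 13
1    -> 13 1
neg  -> 13 -1
exch -> -1 13
mul  -> -13

-13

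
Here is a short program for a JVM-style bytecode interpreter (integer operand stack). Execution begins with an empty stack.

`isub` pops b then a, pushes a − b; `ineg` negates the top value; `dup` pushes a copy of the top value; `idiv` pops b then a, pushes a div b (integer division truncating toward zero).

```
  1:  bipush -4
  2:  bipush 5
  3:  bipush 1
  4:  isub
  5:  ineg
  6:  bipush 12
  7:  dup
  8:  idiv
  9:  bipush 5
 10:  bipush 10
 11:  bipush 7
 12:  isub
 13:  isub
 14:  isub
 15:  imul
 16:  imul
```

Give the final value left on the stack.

bipush -4 → [-4]
bipush 5  → [-4, 5]
bipush 1  → [-4, 5, 1]
isub      → [-4, 4]
ineg      → [-4, -4]
bipush 12 → [-4, -4, 12]
dup       → [-4, -4, 12, 12]
idiv      → [-4, -4, 1]
bipush 5  → [-4, -4, 1, 5]
bipush 10 → [-4, -4, 1, 5, 10]
bipush 7  → [-4, -4, 1, 5, 10, 7]
isub      → [-4, -4, 1, 5, 3]
isub      → [-4, -4, 1, 2]
isub      → [-4, -4, -1]
imul      → [-4, 4]
imul      → [-16]

-16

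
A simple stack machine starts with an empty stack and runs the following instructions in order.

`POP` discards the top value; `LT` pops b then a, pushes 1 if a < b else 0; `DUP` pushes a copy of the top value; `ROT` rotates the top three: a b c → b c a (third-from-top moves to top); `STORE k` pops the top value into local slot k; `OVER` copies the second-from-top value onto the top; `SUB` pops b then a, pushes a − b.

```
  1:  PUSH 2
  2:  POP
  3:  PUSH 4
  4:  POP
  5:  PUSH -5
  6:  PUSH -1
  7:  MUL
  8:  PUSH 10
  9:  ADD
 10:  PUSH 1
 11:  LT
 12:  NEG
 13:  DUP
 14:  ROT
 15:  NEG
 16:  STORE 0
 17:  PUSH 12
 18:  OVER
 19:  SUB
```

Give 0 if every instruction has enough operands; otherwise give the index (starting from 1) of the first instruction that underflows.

PUSH 2   2
POP      (empty)
PUSH 4   4
POP      (empty)
PUSH -5  -5
PUSH -1  -5 -1
MUL      5
PUSH 10  5 10
ADD      15
PUSH 1   15 1
LT       0
NEG      0
DUP      0 0
ROT  — needs 3 operands, stack has 2 → underflow

14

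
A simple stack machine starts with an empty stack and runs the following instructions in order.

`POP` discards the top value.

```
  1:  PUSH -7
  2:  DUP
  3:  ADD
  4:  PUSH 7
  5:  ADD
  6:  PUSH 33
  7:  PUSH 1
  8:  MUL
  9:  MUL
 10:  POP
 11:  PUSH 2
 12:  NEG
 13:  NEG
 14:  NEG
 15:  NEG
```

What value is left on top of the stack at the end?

2

PUSH -7 → [-7]
DUP     → [-7, -7]
ADD     → [-14]
PUSH 7  → [-14, 7]
ADD     → [-7]
PUSH 33 → [-7, 33]
PUSH 1  → [-7, 33, 1]
MUL     → [-7, 33]
MUL     → [-231]
POP     → []
PUSH 2  → [2]
NEG     → [-2]
NEG     → [2]
NEG     → [-2]
NEG     → [2]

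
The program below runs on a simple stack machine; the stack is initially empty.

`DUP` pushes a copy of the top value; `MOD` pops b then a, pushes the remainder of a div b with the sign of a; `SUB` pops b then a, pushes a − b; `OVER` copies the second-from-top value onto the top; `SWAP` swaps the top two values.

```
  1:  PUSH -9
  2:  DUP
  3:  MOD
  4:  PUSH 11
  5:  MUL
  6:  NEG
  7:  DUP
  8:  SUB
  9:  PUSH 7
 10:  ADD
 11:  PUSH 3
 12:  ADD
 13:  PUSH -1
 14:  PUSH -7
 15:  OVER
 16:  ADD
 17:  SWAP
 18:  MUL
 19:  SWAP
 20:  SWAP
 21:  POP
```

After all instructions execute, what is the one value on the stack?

PUSH -9 : -9
DUP     : -9 -9
MOD     : 0
PUSH 11 : 0 11
MUL     : 0
NEG     : 0
DUP     : 0 0
SUB     : 0
PUSH 7  : 0 7
ADD     : 7
PUSH 3  : 7 3
ADD     : 10
PUSH -1 : 10 -1
PUSH -7 : 10 -1 -7
OVER    : 10 -1 -7 -1
ADD     : 10 -1 -8
SWAP    : 10 -8 -1
MUL     : 10 8
SWAP    : 8 10
SWAP    : 10 8
POP     : 10

10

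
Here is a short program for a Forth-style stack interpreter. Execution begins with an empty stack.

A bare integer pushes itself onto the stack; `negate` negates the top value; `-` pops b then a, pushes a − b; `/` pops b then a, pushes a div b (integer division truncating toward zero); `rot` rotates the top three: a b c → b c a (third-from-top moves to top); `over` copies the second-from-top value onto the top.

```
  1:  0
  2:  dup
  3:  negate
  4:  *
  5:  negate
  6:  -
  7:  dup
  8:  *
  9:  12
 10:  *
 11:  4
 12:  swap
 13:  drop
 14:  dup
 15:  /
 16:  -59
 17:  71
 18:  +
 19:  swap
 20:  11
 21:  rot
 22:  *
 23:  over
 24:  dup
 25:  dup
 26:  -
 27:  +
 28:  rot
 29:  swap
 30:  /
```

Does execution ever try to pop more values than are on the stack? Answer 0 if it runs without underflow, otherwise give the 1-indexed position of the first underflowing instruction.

0      -> 0
dup    -> 0 0
negate -> 0 0
*      -> 0
negate -> 0
-  — needs 2 operands, stack has 1 → underflow

6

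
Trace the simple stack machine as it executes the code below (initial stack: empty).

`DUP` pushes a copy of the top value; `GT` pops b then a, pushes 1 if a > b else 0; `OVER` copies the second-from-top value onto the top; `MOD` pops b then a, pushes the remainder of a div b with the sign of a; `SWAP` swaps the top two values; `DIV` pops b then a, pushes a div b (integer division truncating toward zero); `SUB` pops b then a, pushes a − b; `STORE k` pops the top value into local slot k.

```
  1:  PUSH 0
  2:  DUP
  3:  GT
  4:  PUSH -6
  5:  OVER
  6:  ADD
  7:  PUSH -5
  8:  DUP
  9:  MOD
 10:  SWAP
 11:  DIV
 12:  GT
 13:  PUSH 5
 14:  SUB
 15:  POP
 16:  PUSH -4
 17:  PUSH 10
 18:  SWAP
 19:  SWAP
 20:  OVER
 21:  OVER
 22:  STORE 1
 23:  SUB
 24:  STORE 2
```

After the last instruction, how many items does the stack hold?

PUSH 0  -> [0]
DUP     -> [0, 0]
GT      -> [0]
PUSH -6 -> [0, -6]
OVER    -> [0, -6, 0]
ADD     -> [0, -6]
PUSH -5 -> [0, -6, -5]
DUP     -> [0, -6, -5, -5]
MOD     -> [0, -6, 0]
SWAP    -> [0, 0, -6]
DIV     -> [0, 0]
GT      -> [0]
PUSH 5  -> [0, 5]
SUB     -> [-5]
POP     -> []
PUSH -4 -> [-4]
PUSH 10 -> [-4, 10]
SWAP    -> [10, -4]
SWAP    -> [-4, 10]
OVER    -> [-4, 10, -4]
OVER    -> [-4, 10, -4, 10]
STORE 1 -> [-4, 10, -4]
SUB     -> [-4, 14]
STORE 2 -> [-4]

1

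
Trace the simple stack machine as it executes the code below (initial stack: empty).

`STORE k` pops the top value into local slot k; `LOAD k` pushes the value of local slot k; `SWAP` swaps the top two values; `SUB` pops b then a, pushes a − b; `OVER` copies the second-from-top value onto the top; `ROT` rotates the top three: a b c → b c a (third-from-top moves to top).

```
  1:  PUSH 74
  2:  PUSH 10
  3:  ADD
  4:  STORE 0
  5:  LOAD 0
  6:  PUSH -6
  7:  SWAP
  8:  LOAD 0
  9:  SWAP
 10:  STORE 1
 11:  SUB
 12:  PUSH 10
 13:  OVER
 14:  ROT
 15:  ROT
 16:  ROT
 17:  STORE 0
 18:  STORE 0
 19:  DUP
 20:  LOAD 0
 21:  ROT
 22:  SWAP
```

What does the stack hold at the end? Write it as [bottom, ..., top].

PUSH 74 → 74
PUSH 10 → 74 10
ADD     → 84
STORE 0 → (empty)
LOAD 0  → 84
PUSH -6 → 84 -6
SWAP    → -6 84
LOAD 0  → -6 84 84
SWAP    → -6 84 84
STORE 1 → -6 84
SUB     → -90
PUSH 10 → -90 10
OVER    → -90 10 -90
ROT     → 10 -90 -90
ROT     → -90 -90 10
ROT     → -90 10 -90
STORE 0 → -90 10
STORE 0 → -90
DUP     → -90 -90
LOAD 0  → -90 -90 10
ROT     → -90 10 -90
SWAP    → -90 -90 10

[-90, -90, 10]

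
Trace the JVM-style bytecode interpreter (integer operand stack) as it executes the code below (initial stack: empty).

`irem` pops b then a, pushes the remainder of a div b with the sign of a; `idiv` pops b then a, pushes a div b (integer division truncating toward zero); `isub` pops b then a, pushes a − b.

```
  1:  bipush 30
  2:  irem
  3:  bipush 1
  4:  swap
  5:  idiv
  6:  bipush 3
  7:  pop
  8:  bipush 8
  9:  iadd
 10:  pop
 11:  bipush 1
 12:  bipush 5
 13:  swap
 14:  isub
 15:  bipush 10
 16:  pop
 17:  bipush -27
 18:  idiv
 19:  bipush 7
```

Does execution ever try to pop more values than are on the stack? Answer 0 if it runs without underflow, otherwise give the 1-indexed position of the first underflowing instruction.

2

bipush 30  [30]
irem  — needs 2 operands, stack has 1 → underflow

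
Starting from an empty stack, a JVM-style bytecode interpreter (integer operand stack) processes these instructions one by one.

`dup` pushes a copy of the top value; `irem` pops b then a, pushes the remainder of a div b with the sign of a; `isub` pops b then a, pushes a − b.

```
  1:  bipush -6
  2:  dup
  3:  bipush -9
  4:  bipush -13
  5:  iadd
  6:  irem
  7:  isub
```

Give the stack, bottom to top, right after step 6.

bipush -6   [-6]
dup         [-6, -6]
bipush -9   [-6, -6, -9]
bipush -13  [-6, -6, -9, -13]
iadd        [-6, -6, -22]
irem        [-6, -6]

[-6, -6]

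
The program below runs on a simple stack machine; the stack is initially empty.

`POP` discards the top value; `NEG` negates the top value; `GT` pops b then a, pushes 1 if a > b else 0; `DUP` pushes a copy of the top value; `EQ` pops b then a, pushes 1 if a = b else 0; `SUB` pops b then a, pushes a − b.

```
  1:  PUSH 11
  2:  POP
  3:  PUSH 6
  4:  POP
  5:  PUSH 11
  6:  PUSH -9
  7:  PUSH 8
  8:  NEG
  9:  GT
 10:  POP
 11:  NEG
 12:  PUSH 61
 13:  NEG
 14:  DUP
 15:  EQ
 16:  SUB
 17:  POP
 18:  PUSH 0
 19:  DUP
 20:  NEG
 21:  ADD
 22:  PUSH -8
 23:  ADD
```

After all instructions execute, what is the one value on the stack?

-8

PUSH 11  [11]
POP      []
PUSH 6   [6]
POP      []
PUSH 11  [11]
PUSH -9  [11, -9]
PUSH 8   [11, -9, 8]
NEG      [11, -9, -8]
GT       [11, 0]
POP      [11]
NEG      [-11]
PUSH 61  [-11, 61]
NEG      [-11, -61]
DUP      [-11, -61, -61]
EQ       [-11, 1]
SUB      [-12]
POP      []
PUSH 0   [0]
DUP      [0, 0]
NEG      [0, 0]
ADD      [0]
PUSH -8  [0, -8]
ADD      [-8]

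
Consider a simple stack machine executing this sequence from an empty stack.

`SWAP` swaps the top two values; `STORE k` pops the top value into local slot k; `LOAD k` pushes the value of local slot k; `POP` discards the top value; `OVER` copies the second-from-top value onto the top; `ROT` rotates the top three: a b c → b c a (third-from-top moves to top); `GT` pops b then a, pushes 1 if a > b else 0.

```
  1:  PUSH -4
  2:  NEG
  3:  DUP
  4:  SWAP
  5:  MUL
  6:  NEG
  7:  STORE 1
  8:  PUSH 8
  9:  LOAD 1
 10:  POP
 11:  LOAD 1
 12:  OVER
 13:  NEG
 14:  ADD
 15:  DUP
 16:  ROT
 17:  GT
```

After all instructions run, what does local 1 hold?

PUSH -4 : -4
NEG     : 4
DUP     : 4 4
SWAP    : 4 4
MUL     : 16
NEG     : -16
STORE 1 : (empty)
PUSH 8  : 8
LOAD 1  : 8 -16
POP     : 8
LOAD 1  : 8 -16
OVER    : 8 -16 8
NEG     : 8 -16 -8
ADD     : 8 -24
DUP     : 8 -24 -24
ROT     : -24 -24 8
GT      : -24 0

-16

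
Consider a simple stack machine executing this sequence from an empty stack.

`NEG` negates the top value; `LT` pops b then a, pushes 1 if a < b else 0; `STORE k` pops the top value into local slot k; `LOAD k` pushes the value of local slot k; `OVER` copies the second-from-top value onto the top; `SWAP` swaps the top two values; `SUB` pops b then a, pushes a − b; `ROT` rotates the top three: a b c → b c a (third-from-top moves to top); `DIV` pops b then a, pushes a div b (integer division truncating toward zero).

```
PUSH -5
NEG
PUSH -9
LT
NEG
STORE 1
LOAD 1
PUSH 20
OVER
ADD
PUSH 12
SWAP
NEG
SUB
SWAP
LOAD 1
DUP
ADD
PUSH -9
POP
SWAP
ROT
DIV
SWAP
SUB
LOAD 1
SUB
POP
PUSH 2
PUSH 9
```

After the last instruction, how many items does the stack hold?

2

PUSH -5 → [-5]
NEG     → [5]
PUSH -9 → [5, -9]
LT      → [0]
NEG     → [0]
STORE 1 → []
LOAD 1  → [0]
PUSH 20 → [0, 20]
OVER    → [0, 20, 0]
ADD     → [0, 20]
PUSH 12 → [0, 20, 12]
SWAP    → [0, 12, 20]
NEG     → [0, 12, -20]
SUB     → [0, 32]
SWAP    → [32, 0]
LOAD 1  → [32, 0, 0]
DUP     → [32, 0, 0, 0]
ADD     → [32, 0, 0]
PUSH -9 → [32, 0, 0, -9]
POP     → [32, 0, 0]
SWAP    → [32, 0, 0]
ROT     → [0, 0, 32]
DIV     → [0, 0]
SWAP    → [0, 0]
SUB     → [0]
LOAD 1  → [0, 0]
SUB     → [0]
POP     → []
PUSH 2  → [2]
PUSH 9  → [2, 9]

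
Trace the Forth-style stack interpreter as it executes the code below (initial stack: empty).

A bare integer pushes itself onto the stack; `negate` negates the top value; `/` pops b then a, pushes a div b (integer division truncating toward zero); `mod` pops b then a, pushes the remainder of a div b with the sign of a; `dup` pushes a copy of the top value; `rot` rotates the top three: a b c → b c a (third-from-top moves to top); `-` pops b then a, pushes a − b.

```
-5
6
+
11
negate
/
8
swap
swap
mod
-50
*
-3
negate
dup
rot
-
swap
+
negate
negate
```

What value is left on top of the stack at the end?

6

-5     : [-5]
6      : [-5, 6]
+      : [1]
11     : [1, 11]
negate : [1, -11]
/      : [0]
8      : [0, 8]
swap   : [8, 0]
swap   : [0, 8]
mod    : [0]
-50    : [0, -50]
*      : [0]
-3     : [0, -3]
negate : [0, 3]
dup    : [0, 3, 3]
rot    : [3, 3, 0]
-      : [3, 3]
swap   : [3, 3]
+      : [6]
negate : [-6]
negate : [6]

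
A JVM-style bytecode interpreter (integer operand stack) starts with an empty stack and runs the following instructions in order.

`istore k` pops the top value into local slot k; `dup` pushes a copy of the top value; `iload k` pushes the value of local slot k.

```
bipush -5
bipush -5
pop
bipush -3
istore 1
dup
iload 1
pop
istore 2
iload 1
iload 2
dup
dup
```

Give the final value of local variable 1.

bipush -5 : -5
bipush -5 : -5 -5
pop       : -5
bipush -3 : -5 -3
istore 1  : -5
dup       : -5 -5
iload 1   : -5 -5 -3
pop       : -5 -5
istore 2  : -5
iload 1   : -5 -3
iload 2   : -5 -3 -5
dup       : -5 -3 -5 -5
dup       : -5 -3 -5 -5 -5

-3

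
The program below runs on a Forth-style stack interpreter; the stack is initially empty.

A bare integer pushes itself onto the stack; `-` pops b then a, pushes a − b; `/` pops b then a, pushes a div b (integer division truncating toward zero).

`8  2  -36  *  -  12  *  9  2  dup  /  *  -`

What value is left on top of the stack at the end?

951

8   -> [8]
2   -> [8, 2]
-36 -> [8, 2, -36]
*   -> [8, -72]
-   -> [80]
12  -> [80, 12]
*   -> [960]
9   -> [960, 9]
2   -> [960, 9, 2]
dup -> [960, 9, 2, 2]
/   -> [960, 9, 1]
*   -> [960, 9]
-   -> [951]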